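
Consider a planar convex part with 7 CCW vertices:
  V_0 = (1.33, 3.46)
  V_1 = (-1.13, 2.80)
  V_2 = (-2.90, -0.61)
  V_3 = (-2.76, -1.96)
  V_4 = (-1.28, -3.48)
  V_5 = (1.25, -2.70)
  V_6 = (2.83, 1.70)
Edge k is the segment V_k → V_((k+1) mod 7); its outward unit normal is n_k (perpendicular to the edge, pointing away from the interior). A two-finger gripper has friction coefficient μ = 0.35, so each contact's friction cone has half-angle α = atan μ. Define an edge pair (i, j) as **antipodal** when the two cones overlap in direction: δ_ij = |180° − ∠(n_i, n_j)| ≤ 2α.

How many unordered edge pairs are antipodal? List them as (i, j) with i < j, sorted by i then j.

α = atan 0.35 = 19.29°;  2α = 38.58°
n_0 = (-0.2591, +0.9658)
n_1 = (-0.8876, +0.4607)
n_2 = (-0.9947, -0.1032)
n_3 = (-0.7165, -0.6976)
n_4 = (+0.2946, -0.9556)
n_5 = (+0.9412, -0.3380)
n_6 = (+0.7611, +0.6487)
  (0,1): δ = 132.45°  ·
  (0,2): δ = 99.10°  ·
  (0,3): δ = 60.78°  ·
  (0,4): δ = 2.12°  ✓
  (0,5): δ = 55.23°  ·
  (0,6): δ = 115.42°  ·
  (1,2): δ = 146.65°  ·
  (1,3): δ = 108.33°  ·
  (1,4): δ = 45.43°  ·
  (1,5): δ = 7.68°  ✓
  (1,6): δ = 67.87°  ·
  (2,3): δ = 141.68°  ·
  (2,4): δ = 78.79°  ·
  (2,5): δ = 25.67°  ✓
  (2,6): δ = 34.52°  ✓
  (3,4): δ = 117.10°  ·
  (3,5): δ = 63.99°  ·
  (3,6): δ = 3.80°  ✓
  (4,5): δ = 126.89°  ·
  (4,6): δ = 66.69°  ·
  (5,6): δ = 119.81°  ·
antipodal pairs: 5

count = 5; pairs: (0,4), (1,5), (2,5), (2,6), (3,6)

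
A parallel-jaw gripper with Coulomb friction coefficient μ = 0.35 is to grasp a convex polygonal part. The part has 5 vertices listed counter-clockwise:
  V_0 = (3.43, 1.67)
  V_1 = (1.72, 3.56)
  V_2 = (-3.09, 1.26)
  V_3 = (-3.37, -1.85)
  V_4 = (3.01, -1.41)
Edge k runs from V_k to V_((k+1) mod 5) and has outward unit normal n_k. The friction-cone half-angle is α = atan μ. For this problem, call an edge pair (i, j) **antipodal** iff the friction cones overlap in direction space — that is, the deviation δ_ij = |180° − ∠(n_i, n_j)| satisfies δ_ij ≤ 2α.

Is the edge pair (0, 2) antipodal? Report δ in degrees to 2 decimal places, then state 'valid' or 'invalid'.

δ = 47.28°, invalid

α = atan 0.35 = 19.29°;  2α = 38.58°
edge 0: e_0 = (-1.71, +1.89);  n_0 = (+0.7415, +0.6709)
edge 2: e_2 = (-0.28, -3.11);  n_2 = (-0.9960, +0.0897)
∠(n_0, n_2) = 132.72°
δ = |180° − 132.72°| = 47.28°
47.28° > 2α = 38.58°  →  invalid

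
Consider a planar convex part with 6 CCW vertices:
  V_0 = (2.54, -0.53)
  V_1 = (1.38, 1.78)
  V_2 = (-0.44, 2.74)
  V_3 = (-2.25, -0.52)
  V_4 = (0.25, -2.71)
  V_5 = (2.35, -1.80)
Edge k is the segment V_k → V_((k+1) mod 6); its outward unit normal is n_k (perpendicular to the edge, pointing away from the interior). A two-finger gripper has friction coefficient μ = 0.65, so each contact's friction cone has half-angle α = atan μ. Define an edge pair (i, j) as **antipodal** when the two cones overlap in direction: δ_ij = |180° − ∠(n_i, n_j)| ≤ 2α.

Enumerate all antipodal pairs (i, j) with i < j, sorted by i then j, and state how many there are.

α = atan 0.65 = 33.02°;  2α = 66.05°
n_0 = (+0.8937, +0.4488)
n_1 = (+0.4665, +0.8845)
n_2 = (-0.8743, +0.4854)
n_3 = (-0.6589, -0.7522)
n_4 = (+0.3976, -0.9176)
n_5 = (+0.9890, -0.1480)
  (0,1): δ = 144.47°  ·
  (0,2): δ = 55.70°  ✓
  (0,3): δ = 22.12°  ✓
  (0,4): δ = 86.76°  ·
  (0,5): δ = 144.83°  ·
  (1,2): δ = 91.23°  ·
  (1,3): δ = 13.41°  ✓
  (1,4): δ = 51.24°  ✓
  (1,5): δ = 109.30°  ·
  (2,3): δ = 102.18°  ·
  (2,4): δ = 37.53°  ✓
  (2,5): δ = 20.53°  ✓
  (3,4): δ = 115.35°  ·
  (3,5): δ = 57.29°  ✓
  (4,5): δ = 121.94°  ·
antipodal pairs: 7

count = 7; pairs: (0,2), (0,3), (1,3), (1,4), (2,4), (2,5), (3,5)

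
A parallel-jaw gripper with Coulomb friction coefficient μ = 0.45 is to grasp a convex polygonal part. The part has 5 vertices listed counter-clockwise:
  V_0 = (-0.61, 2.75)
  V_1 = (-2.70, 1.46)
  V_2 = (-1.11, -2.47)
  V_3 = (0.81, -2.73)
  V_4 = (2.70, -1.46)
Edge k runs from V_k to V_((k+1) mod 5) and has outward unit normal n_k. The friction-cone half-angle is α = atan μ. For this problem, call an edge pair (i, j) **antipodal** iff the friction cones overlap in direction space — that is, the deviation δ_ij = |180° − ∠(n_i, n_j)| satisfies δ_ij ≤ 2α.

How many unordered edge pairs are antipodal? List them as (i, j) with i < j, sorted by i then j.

count = 4; pairs: (0,2), (0,3), (1,4), (2,4)

α = atan 0.45 = 24.23°;  2α = 48.46°
n_0 = (-0.5252, +0.8510)
n_1 = (-0.9270, -0.3750)
n_2 = (-0.1342, -0.9910)
n_3 = (+0.5577, -0.8300)
n_4 = (+0.7861, +0.6181)
  (0,1): δ = 99.66°  ·
  (0,2): δ = 39.40°  ✓
  (0,3): δ = 2.22°  ✓
  (0,4): δ = 96.49°  ·
  (1,2): δ = 119.74°  ·
  (1,3): δ = 78.13°  ·
  (1,4): δ = 16.15°  ✓
  (2,3): δ = 138.39°  ·
  (2,4): δ = 44.11°  ✓
  (3,4): δ = 85.72°  ·
antipodal pairs: 4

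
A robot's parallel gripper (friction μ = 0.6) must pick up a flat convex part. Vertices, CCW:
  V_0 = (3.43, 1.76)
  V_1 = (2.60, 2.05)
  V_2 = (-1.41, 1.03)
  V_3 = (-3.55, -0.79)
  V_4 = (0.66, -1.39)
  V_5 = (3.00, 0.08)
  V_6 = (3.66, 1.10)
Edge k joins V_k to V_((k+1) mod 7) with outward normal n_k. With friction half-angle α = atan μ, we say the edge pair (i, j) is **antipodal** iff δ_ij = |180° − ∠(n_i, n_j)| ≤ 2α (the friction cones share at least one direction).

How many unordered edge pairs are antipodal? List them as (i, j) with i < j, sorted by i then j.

α = atan 0.6 = 30.96°;  2α = 61.93°
n_0 = (+0.3298, +0.9440)
n_1 = (-0.2465, +0.9691)
n_2 = (-0.6479, +0.7618)
n_3 = (-0.1411, -0.9900)
n_4 = (+0.5319, -0.8468)
n_5 = (+0.8396, -0.5433)
n_6 = (+0.9443, +0.3291)
  (0,1): δ = 146.47°  ·
  (0,2): δ = 120.36°  ·
  (0,3): δ = 11.15°  ✓
  (0,4): δ = 51.40°  ✓
  (0,5): δ = 76.35°  ·
  (0,6): δ = 128.47°  ·
  (1,2): δ = 153.89°  ·
  (1,3): δ = 22.38°  ✓
  (1,4): δ = 17.87°  ✓
  (1,5): δ = 42.82°  ✓
  (1,6): δ = 94.94°  ·
  (2,3): δ = 48.49°  ✓
  (2,4): δ = 8.24°  ✓
  (2,5): δ = 16.71°  ✓
  (2,6): δ = 68.83°  ·
  (3,4): δ = 139.75°  ·
  (3,5): δ = 114.79°  ·
  (3,6): δ = 62.68°  ·
  (4,5): δ = 155.04°  ·
  (4,6): δ = 102.92°  ·
  (5,6): δ = 127.88°  ·
antipodal pairs: 8

count = 8; pairs: (0,3), (0,4), (1,3), (1,4), (1,5), (2,3), (2,4), (2,5)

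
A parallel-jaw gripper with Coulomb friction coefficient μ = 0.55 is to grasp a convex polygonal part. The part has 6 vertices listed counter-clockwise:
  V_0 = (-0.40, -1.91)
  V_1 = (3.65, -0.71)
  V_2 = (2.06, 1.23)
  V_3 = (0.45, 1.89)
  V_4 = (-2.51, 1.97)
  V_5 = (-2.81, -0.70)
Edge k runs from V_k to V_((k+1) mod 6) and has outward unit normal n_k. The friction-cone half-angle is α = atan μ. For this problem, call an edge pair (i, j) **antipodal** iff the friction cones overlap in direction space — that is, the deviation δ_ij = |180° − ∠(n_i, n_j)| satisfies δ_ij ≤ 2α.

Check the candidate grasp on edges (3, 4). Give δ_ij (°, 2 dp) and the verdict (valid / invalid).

α = atan 0.55 = 28.81°;  2α = 57.62°
edge 3: e_3 = (-2.96, +0.08);  n_3 = (+0.0270, +0.9996)
edge 4: e_4 = (-0.30, -2.67);  n_4 = (-0.9937, +0.1117)
∠(n_3, n_4) = 85.14°
δ = |180° − 85.14°| = 94.86°
94.86° > 2α = 57.62°  →  invalid

δ = 94.86°, invalid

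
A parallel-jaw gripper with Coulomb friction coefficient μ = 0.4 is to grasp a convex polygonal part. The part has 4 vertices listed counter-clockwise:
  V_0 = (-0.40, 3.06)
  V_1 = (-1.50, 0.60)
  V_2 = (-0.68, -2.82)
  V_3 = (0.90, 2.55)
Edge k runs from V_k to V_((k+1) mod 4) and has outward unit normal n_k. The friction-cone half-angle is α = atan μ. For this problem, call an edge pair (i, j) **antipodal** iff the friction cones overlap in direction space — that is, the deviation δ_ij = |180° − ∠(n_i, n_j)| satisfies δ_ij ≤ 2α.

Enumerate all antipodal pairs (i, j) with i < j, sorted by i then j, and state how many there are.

α = atan 0.4 = 21.80°;  2α = 43.60°
n_0 = (-0.9129, +0.4082)
n_1 = (-0.9724, -0.2332)
n_2 = (+0.9593, -0.2823)
n_3 = (+0.3652, +0.9309)
  (0,1): δ = 142.42°  ·
  (0,2): δ = 7.70°  ✓
  (0,3): δ = 92.67°  ·
  (1,2): δ = 29.88°  ✓
  (1,3): δ = 55.10°  ·
  (2,3): δ = 95.03°  ·
antipodal pairs: 2

count = 2; pairs: (0,2), (1,2)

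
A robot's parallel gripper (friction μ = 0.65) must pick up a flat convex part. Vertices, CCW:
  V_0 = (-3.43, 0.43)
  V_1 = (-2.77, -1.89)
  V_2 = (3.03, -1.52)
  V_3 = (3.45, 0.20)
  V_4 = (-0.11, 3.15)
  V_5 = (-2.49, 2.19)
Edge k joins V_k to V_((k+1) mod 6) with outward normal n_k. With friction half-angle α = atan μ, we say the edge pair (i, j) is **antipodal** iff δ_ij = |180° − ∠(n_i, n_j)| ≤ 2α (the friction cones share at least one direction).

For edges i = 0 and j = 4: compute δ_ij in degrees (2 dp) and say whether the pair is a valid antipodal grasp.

δ = 96.09°, invalid

α = atan 0.65 = 33.02°;  2α = 66.05°
edge 0: e_0 = (+0.66, -2.32);  n_0 = (-0.9618, -0.2736)
edge 4: e_4 = (-2.38, -0.96);  n_4 = (-0.3741, +0.9274)
∠(n_0, n_4) = 83.91°
δ = |180° − 83.91°| = 96.09°
96.09° > 2α = 66.05°  →  invalid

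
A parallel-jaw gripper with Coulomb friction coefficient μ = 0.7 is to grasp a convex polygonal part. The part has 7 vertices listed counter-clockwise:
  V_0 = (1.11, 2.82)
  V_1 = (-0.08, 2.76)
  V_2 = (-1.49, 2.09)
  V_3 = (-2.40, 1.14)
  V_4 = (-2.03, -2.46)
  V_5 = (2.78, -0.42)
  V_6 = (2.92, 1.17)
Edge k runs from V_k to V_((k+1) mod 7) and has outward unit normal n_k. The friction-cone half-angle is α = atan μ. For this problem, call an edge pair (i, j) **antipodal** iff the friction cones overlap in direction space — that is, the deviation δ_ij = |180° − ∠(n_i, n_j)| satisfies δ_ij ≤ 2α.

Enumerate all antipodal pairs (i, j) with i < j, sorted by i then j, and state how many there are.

count = 8; pairs: (0,4), (1,4), (1,5), (2,4), (2,5), (3,5), (3,6), (4,6)

α = atan 0.7 = 34.99°;  2α = 69.98°
n_0 = (-0.0504, +0.9987)
n_1 = (-0.4292, +0.9032)
n_2 = (-0.7221, +0.6917)
n_3 = (-0.9948, -0.1022)
n_4 = (+0.3905, -0.9206)
n_5 = (+0.9961, -0.0877)
n_6 = (+0.6737, +0.7390)
  (0,1): δ = 157.47°  ·
  (0,2): δ = 136.65°  ·
  (0,3): δ = 87.02°  ·
  (0,4): δ = 20.10°  ✓
  (0,5): δ = 82.08°  ·
  (0,6): δ = 134.76°  ·
  (1,2): δ = 159.18°  ·
  (1,3): δ = 109.55°  ·
  (1,4): δ = 2.43°  ✓
  (1,5): δ = 59.55°  ✓
  (1,6): δ = 112.23°  ·
  (2,3): δ = 130.36°  ·
  (2,4): δ = 23.25°  ✓
  (2,5): δ = 38.74°  ✓
  (2,6): δ = 91.42°  ·
  (3,4): δ = 72.89°  ·
  (3,5): δ = 10.90°  ✓
  (3,6): δ = 41.78°  ✓
  (4,5): δ = 118.01°  ·
  (4,6): δ = 65.33°  ✓
  (5,6): δ = 127.32°  ·
antipodal pairs: 8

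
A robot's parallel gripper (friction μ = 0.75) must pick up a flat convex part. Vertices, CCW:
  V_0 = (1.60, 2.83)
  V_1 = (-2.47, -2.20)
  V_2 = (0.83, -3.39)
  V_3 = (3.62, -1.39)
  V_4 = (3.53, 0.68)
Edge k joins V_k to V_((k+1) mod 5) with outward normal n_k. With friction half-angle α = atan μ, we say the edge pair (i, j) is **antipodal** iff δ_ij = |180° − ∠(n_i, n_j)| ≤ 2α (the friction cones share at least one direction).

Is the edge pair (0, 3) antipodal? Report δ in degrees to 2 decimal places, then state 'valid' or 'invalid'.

δ = 41.47°, valid

α = atan 0.75 = 36.87°;  2α = 73.74°
edge 0: e_0 = (-4.07, -5.03);  n_0 = (-0.7774, +0.6290)
edge 3: e_3 = (-0.09, +2.07);  n_3 = (+0.9991, +0.0434)
∠(n_0, n_3) = 138.53°
δ = |180° − 138.53°| = 41.47°
41.47° ≤ 2α = 73.74°  →  valid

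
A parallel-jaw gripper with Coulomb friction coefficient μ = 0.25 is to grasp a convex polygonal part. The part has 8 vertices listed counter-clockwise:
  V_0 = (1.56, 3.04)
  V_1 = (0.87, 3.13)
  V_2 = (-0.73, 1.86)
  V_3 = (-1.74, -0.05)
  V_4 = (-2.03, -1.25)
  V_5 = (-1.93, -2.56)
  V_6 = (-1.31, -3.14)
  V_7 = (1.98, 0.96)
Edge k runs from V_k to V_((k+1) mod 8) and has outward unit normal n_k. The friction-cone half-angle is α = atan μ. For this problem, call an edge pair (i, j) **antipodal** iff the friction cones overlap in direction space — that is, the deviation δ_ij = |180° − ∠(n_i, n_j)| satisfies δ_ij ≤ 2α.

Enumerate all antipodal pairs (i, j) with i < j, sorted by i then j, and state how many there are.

count = 5; pairs: (1,6), (2,6), (3,6), (3,7), (4,7)

α = atan 0.25 = 14.04°;  2α = 28.07°
n_0 = (+0.1293, +0.9916)
n_1 = (-0.6217, +0.7833)
n_2 = (-0.8840, +0.4675)
n_3 = (-0.9720, +0.2349)
n_4 = (-0.9971, -0.0761)
n_5 = (-0.6832, -0.7303)
n_6 = (+0.7799, -0.6259)
n_7 = (+0.9802, +0.1979)
  (0,1): δ = 134.13°  ·
  (0,2): δ = 110.44°  ·
  (0,3): δ = 96.15°  ·
  (0,4): δ = 78.20°  ·
  (0,5): δ = 35.66°  ·
  (0,6): δ = 58.69°  ·
  (0,7): δ = 108.85°  ·
  (1,2): δ = 156.31°  ·
  (1,3): δ = 142.03°  ·
  (1,4): δ = 124.08°  ·
  (1,5): δ = 81.53°  ·
  (1,6): δ = 12.81°  ✓
  (1,7): δ = 62.98°  ·
  (2,3): δ = 165.72°  ·
  (2,4): δ = 147.77°  ·
  (2,5): δ = 105.22°  ·
  (2,6): δ = 10.88°  ✓
  (2,7): δ = 39.29°  ·
  (3,4): δ = 162.05°  ·
  (3,5): δ = 119.50°  ·
  (3,6): δ = 25.16°  ✓
  (3,7): δ = 25.00°  ✓
  (4,5): δ = 137.46°  ·
  (4,6): δ = 43.11°  ·
  (4,7): δ = 7.05°  ✓
  (5,6): δ = 85.65°  ·
  (5,7): δ = 35.49°  ·
  (6,7): δ = 129.84°  ·
antipodal pairs: 5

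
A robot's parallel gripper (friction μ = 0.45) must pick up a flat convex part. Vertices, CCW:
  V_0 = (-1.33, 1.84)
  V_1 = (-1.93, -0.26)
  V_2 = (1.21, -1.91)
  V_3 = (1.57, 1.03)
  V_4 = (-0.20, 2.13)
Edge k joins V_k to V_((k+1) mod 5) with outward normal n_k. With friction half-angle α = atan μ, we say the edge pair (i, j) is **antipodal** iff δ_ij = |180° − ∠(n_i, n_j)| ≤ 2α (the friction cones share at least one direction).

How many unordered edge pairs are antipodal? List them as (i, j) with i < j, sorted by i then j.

count = 3; pairs: (0,2), (1,3), (1,4)

α = atan 0.45 = 24.23°;  2α = 48.46°
n_0 = (-0.9615, +0.2747)
n_1 = (-0.4652, -0.8852)
n_2 = (+0.9926, -0.1215)
n_3 = (+0.5278, +0.8493)
n_4 = (-0.2486, +0.9686)
  (0,1): δ = 101.78°  ·
  (0,2): δ = 8.96°  ✓
  (0,3): δ = 74.09°  ·
  (0,4): δ = 120.34°  ·
  (1,2): δ = 69.26°  ·
  (1,3): δ = 4.14°  ✓
  (1,4): δ = 42.11°  ✓
  (2,3): δ = 114.88°  ·
  (2,4): δ = 68.63°  ·
  (3,4): δ = 133.75°  ·
antipodal pairs: 3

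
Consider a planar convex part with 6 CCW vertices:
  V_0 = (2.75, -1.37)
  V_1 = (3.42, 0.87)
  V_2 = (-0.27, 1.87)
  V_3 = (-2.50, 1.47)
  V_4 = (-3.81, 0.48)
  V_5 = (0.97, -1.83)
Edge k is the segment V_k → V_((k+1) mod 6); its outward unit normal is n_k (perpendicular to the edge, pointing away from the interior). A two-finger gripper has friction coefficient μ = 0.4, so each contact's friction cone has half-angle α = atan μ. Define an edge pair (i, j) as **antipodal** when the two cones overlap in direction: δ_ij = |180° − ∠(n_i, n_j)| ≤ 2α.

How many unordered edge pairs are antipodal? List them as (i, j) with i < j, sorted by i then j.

count = 6; pairs: (0,3), (1,4), (1,5), (2,4), (2,5), (3,5)

α = atan 0.4 = 21.80°;  2α = 43.60°
n_0 = (+0.9581, -0.2866)
n_1 = (+0.2616, +0.9652)
n_2 = (-0.1766, +0.9843)
n_3 = (-0.6029, +0.7978)
n_4 = (-0.4351, -0.9004)
n_5 = (+0.2502, -0.9682)
  (0,1): δ = 88.51°  ·
  (0,2): δ = 63.18°  ·
  (0,3): δ = 36.27°  ✓
  (0,4): δ = 80.86°  ·
  (0,5): δ = 121.14°  ·
  (1,2): δ = 154.67°  ·
  (1,3): δ = 127.76°  ·
  (1,4): δ = 10.63°  ✓
  (1,5): δ = 29.65°  ✓
  (2,3): δ = 153.09°  ·
  (2,4): δ = 35.96°  ✓
  (2,5): δ = 4.32°  ✓
  (3,4): δ = 62.87°  ·
  (3,5): δ = 22.59°  ✓
  (4,5): δ = 139.72°  ·
antipodal pairs: 6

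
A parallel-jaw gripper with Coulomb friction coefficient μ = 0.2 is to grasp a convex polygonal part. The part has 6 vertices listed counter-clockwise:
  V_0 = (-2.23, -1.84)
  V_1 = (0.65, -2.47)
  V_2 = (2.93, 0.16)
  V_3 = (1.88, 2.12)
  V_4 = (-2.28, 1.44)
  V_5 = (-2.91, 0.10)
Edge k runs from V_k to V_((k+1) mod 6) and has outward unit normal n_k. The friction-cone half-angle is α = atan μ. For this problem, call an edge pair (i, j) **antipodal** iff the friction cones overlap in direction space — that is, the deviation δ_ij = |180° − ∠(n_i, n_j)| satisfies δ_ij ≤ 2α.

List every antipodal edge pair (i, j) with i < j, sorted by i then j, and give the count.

α = atan 0.2 = 11.31°;  2α = 22.62°
n_0 = (-0.2137, -0.9769)
n_1 = (+0.7556, -0.6550)
n_2 = (+0.8815, +0.4722)
n_3 = (-0.1613, +0.9869)
n_4 = (-0.9050, +0.4255)
n_5 = (-0.9437, -0.3308)
  (0,1): δ = 118.58°  ·
  (0,2): δ = 49.48°  ·
  (0,3): δ = 21.62°  ✓
  (0,4): δ = 77.16°  ·
  (0,5): δ = 121.66°  ·
  (1,2): δ = 110.90°  ·
  (1,3): δ = 39.79°  ·
  (1,4): δ = 15.74°  ✓
  (1,5): δ = 60.24°  ·
  (2,3): δ = 108.90°  ·
  (2,4): δ = 53.36°  ·
  (2,5): δ = 8.86°  ✓
  (3,4): δ = 124.46°  ·
  (3,5): δ = 79.97°  ·
  (4,5): δ = 135.50°  ·
antipodal pairs: 3

count = 3; pairs: (0,3), (1,4), (2,5)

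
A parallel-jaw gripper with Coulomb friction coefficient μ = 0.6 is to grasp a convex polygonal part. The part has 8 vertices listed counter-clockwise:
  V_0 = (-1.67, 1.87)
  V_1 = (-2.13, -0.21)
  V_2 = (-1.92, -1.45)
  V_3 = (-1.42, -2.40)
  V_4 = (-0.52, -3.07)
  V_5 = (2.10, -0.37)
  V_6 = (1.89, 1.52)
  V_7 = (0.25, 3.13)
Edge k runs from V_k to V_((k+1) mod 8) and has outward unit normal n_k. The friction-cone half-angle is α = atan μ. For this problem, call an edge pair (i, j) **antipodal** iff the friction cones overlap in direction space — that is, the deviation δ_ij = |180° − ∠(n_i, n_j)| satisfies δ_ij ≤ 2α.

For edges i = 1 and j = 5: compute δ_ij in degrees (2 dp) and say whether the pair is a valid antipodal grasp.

α = atan 0.6 = 30.96°;  2α = 61.93°
edge 1: e_1 = (+0.21, -1.24);  n_1 = (-0.9860, -0.1670)
edge 5: e_5 = (-0.21, +1.89);  n_5 = (+0.9939, +0.1104)
∠(n_1, n_5) = 176.73°
δ = |180° − 176.73°| = 3.27°
3.27° ≤ 2α = 61.93°  →  valid

δ = 3.27°, valid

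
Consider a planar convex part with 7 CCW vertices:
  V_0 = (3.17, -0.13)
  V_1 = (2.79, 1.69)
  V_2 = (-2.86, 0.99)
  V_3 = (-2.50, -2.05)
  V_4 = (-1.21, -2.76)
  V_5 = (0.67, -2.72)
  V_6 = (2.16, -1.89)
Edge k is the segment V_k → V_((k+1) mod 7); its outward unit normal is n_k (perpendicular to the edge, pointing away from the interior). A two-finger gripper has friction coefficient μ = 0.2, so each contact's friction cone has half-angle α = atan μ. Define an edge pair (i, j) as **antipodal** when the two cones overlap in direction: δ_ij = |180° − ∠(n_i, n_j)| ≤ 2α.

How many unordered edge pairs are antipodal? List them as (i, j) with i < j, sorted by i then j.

count = 3; pairs: (0,2), (1,4), (1,5)

α = atan 0.2 = 11.31°;  2α = 22.62°
n_0 = (+0.9789, +0.2044)
n_1 = (-0.1230, +0.9924)
n_2 = (-0.9931, -0.1176)
n_3 = (-0.4822, -0.8761)
n_4 = (+0.0213, -0.9998)
n_5 = (+0.4866, -0.8736)
n_6 = (+0.8673, -0.4977)
  (0,1): δ = 94.73°  ·
  (0,2): δ = 5.04°  ✓
  (0,3): δ = 49.38°  ·
  (0,4): δ = 79.43°  ·
  (0,5): δ = 107.33°  ·
  (0,6): δ = 138.36°  ·
  (1,2): δ = 90.31°  ·
  (1,3): δ = 35.89°  ·
  (1,4): δ = 5.84°  ✓
  (1,5): δ = 22.06°  ✓
  (1,6): δ = 53.09°  ·
  (2,3): δ = 125.58°  ·
  (2,4): δ = 95.53°  ·
  (2,5): δ = 67.63°  ·
  (2,6): δ = 36.60°  ·
  (3,4): δ = 149.95°  ·
  (3,5): δ = 122.05°  ·
  (3,6): δ = 91.02°  ·
  (4,5): δ = 152.10°  ·
  (4,6): δ = 121.07°  ·
  (5,6): δ = 148.97°  ·
antipodal pairs: 3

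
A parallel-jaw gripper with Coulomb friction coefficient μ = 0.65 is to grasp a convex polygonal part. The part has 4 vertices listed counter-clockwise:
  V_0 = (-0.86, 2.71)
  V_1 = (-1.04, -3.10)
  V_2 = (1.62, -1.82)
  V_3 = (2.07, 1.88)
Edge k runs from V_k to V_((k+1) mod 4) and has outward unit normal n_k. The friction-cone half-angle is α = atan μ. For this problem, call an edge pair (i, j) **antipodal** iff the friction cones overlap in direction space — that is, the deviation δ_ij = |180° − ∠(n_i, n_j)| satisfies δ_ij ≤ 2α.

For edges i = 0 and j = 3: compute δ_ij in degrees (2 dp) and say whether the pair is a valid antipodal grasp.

α = atan 0.65 = 33.02°;  2α = 66.05°
edge 0: e_0 = (-0.18, -5.81);  n_0 = (-0.9995, +0.0310)
edge 3: e_3 = (-2.93, +0.83);  n_3 = (+0.2726, +0.9621)
∠(n_0, n_3) = 104.04°
δ = |180° − 104.04°| = 75.96°
75.96° > 2α = 66.05°  →  invalid

δ = 75.96°, invalid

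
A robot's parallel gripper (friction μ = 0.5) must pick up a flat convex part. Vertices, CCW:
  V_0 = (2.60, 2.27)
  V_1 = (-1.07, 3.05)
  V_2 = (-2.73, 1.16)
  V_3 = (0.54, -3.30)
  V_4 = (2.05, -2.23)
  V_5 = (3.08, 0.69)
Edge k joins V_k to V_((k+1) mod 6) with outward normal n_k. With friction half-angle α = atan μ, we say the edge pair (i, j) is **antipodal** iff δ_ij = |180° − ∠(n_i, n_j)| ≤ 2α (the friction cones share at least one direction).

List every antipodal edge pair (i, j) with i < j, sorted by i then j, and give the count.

α = atan 0.5 = 26.57°;  2α = 53.13°
n_0 = (+0.2079, +0.9782)
n_1 = (-0.7513, +0.6599)
n_2 = (-0.8065, -0.5913)
n_3 = (+0.5782, -0.8159)
n_4 = (+0.9430, -0.3327)
n_5 = (+0.9568, +0.2907)
  (0,1): δ = 119.29°  ·
  (0,2): δ = 41.75°  ✓
  (0,3): δ = 47.32°  ✓
  (0,4): δ = 82.57°  ·
  (0,5): δ = 118.90°  ·
  (1,2): δ = 102.46°  ·
  (1,3): δ = 13.39°  ✓
  (1,4): δ = 21.86°  ✓
  (1,5): δ = 58.19°  ·
  (2,3): δ = 90.93°  ·
  (2,4): δ = 55.68°  ·
  (2,5): δ = 19.35°  ✓
  (3,4): δ = 144.75°  ·
  (3,5): δ = 108.42°  ·
  (4,5): δ = 143.67°  ·
antipodal pairs: 5

count = 5; pairs: (0,2), (0,3), (1,3), (1,4), (2,5)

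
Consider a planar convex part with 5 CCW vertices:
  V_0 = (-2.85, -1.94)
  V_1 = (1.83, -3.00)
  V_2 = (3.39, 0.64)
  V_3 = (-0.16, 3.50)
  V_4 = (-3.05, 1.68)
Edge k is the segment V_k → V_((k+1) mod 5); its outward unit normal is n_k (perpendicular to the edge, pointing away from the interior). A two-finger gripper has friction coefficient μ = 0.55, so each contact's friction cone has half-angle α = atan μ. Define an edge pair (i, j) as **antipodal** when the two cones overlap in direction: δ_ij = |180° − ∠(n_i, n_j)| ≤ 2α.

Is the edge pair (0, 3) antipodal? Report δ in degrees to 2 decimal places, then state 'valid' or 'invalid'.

δ = 44.96°, valid

α = atan 0.55 = 28.81°;  2α = 57.62°
edge 0: e_0 = (+4.68, -1.06);  n_0 = (-0.2209, -0.9753)
edge 3: e_3 = (-2.89, -1.82);  n_3 = (-0.5329, +0.8462)
∠(n_0, n_3) = 135.04°
δ = |180° − 135.04°| = 44.96°
44.96° ≤ 2α = 57.62°  →  valid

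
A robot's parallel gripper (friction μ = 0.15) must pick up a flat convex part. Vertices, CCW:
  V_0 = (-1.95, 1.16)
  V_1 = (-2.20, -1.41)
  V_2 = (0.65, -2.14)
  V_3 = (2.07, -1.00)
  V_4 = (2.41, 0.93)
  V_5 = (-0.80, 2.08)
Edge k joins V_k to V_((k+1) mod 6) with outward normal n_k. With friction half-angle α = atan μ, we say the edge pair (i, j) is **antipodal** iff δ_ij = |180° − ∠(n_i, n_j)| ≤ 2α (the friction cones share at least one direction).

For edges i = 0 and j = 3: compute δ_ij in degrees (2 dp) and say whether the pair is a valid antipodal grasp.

α = atan 0.15 = 8.53°;  2α = 17.06°
edge 0: e_0 = (-0.25, -2.57);  n_0 = (-0.9953, +0.0968)
edge 3: e_3 = (+0.34, +1.93);  n_3 = (+0.9848, -0.1735)
∠(n_0, n_3) = 175.56°
δ = |180° − 175.56°| = 4.44°
4.44° ≤ 2α = 17.06°  →  valid

δ = 4.44°, valid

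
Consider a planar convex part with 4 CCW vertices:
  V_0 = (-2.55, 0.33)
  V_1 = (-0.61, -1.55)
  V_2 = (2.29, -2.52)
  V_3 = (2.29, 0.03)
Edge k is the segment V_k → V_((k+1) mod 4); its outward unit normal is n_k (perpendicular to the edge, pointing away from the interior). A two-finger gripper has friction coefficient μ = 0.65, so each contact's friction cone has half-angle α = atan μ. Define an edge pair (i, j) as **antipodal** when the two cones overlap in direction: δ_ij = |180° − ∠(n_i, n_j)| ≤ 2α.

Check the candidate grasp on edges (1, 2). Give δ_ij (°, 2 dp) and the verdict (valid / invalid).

α = atan 0.65 = 33.02°;  2α = 66.05°
edge 1: e_1 = (+2.90, -0.97);  n_1 = (-0.3172, -0.9484)
edge 2: e_2 = (+0.00, +2.55);  n_2 = (+1.0000, -0.0000)
∠(n_1, n_2) = 108.49°
δ = |180° − 108.49°| = 71.51°
71.51° > 2α = 66.05°  →  invalid

δ = 71.51°, invalid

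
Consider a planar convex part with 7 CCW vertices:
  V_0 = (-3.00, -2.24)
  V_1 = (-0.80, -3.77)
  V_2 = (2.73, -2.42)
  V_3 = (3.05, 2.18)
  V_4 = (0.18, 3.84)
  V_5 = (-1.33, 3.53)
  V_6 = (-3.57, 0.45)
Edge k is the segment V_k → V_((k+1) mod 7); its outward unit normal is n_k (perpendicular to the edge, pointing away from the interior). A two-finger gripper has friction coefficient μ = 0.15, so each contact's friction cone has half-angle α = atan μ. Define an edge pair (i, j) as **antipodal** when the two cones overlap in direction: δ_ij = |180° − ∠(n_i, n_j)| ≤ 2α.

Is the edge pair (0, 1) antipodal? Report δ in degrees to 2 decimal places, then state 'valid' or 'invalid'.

α = atan 0.15 = 8.53°;  2α = 17.06°
edge 0: e_0 = (+2.20, -1.53);  n_0 = (-0.5710, -0.8210)
edge 1: e_1 = (+3.53, +1.35);  n_1 = (+0.3572, -0.9340)
∠(n_0, n_1) = 55.75°
δ = |180° − 55.75°| = 124.25°
124.25° > 2α = 17.06°  →  invalid

δ = 124.25°, invalid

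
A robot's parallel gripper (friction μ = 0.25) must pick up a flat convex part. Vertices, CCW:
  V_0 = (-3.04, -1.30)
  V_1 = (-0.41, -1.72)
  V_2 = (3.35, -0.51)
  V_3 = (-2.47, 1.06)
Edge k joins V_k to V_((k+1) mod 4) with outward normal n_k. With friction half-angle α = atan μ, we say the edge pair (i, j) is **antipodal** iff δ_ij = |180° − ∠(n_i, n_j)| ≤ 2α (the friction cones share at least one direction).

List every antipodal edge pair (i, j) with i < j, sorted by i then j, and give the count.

α = atan 0.25 = 14.04°;  2α = 28.07°
n_0 = (-0.1577, -0.9875)
n_1 = (+0.3063, -0.9519)
n_2 = (+0.2604, +0.9655)
n_3 = (-0.9720, +0.2348)
  (0,1): δ = 153.09°  ·
  (0,2): δ = 6.02°  ✓
  (0,3): δ = 85.49°  ·
  (1,2): δ = 32.94°  ·
  (1,3): δ = 58.58°  ·
  (2,3): δ = 88.48°  ·
antipodal pairs: 1

count = 1; pairs: (0,2)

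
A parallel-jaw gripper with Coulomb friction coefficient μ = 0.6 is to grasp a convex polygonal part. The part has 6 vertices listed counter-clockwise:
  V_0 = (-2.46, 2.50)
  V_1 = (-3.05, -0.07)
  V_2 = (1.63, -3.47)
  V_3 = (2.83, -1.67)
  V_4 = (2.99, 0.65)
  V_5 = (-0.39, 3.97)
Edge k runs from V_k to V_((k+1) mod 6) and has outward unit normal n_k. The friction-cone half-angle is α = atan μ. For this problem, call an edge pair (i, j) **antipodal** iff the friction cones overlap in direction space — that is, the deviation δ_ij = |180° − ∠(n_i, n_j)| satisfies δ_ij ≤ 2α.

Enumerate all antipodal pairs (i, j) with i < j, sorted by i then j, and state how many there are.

α = atan 0.6 = 30.96°;  2α = 61.93°
n_0 = (-0.9746, +0.2238)
n_1 = (-0.5878, -0.8090)
n_2 = (+0.8321, -0.5547)
n_3 = (+0.9976, -0.0688)
n_4 = (+0.7007, +0.7134)
n_5 = (-0.5790, +0.8153)
  (0,1): δ = 113.07°  ·
  (0,2): δ = 20.76°  ✓
  (0,3): δ = 8.98°  ✓
  (0,4): δ = 58.44°  ✓
  (0,5): δ = 138.31°  ·
  (1,2): δ = 87.69°  ·
  (1,3): δ = 57.95°  ✓
  (1,4): δ = 8.49°  ✓
  (1,5): δ = 71.38°  ·
  (2,3): δ = 150.26°  ·
  (2,4): δ = 100.80°  ·
  (2,5): δ = 20.93°  ✓
  (3,4): δ = 130.54°  ·
  (3,5): δ = 50.67°  ✓
  (4,5): δ = 100.13°  ·
antipodal pairs: 7

count = 7; pairs: (0,2), (0,3), (0,4), (1,3), (1,4), (2,5), (3,5)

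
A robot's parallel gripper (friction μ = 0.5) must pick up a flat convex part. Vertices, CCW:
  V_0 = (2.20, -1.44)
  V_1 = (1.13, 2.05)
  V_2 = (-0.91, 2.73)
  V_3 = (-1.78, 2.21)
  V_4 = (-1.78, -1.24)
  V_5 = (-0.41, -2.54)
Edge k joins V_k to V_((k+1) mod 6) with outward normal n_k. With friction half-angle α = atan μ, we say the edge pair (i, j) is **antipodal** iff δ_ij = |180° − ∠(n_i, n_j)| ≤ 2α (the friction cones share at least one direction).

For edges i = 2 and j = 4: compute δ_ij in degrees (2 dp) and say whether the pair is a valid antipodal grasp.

α = atan 0.5 = 26.57°;  2α = 53.13°
edge 2: e_2 = (-0.87, -0.52);  n_2 = (-0.5130, +0.8584)
edge 4: e_4 = (+1.37, -1.30);  n_4 = (-0.6883, -0.7254)
∠(n_2, n_4) = 105.63°
δ = |180° − 105.63°| = 74.37°
74.37° > 2α = 53.13°  →  invalid

δ = 74.37°, invalid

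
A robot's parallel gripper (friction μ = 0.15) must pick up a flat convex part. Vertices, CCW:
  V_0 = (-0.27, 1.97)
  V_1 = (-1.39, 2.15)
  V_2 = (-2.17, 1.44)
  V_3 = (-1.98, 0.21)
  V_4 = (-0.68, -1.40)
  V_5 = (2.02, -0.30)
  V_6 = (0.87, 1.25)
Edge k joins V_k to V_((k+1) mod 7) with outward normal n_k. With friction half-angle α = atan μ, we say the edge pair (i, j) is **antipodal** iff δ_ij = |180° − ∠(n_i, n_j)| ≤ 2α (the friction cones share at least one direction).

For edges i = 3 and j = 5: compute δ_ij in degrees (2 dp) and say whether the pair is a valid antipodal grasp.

δ = 2.35°, valid

α = atan 0.15 = 8.53°;  2α = 17.06°
edge 3: e_3 = (+1.30, -1.61);  n_3 = (-0.7780, -0.6282)
edge 5: e_5 = (-1.15, +1.55);  n_5 = (+0.8031, +0.5958)
∠(n_3, n_5) = 177.65°
δ = |180° − 177.65°| = 2.35°
2.35° ≤ 2α = 17.06°  →  valid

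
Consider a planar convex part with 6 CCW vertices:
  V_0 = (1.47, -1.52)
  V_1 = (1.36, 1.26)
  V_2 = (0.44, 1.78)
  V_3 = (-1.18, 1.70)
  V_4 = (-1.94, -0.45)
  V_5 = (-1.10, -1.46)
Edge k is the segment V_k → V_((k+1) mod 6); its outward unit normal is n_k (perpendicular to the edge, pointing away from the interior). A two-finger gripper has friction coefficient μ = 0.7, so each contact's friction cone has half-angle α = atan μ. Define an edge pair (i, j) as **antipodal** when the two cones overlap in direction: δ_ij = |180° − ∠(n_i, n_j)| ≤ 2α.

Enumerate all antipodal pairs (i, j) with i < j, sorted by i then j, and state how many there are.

count = 6; pairs: (0,3), (0,4), (1,4), (1,5), (2,4), (2,5)

α = atan 0.7 = 34.99°;  2α = 69.98°
n_0 = (+0.9992, +0.0395)
n_1 = (+0.4921, +0.8706)
n_2 = (-0.0493, +0.9988)
n_3 = (-0.9428, +0.3333)
n_4 = (-0.7688, -0.6394)
n_5 = (-0.0233, -0.9997)
  (0,1): δ = 121.74°  ·
  (0,2): δ = 89.44°  ·
  (0,3): δ = 21.73°  ✓
  (0,4): δ = 37.48°  ✓
  (0,5): δ = 86.40°  ·
  (1,2): δ = 147.70°  ·
  (1,3): δ = 79.99°  ·
  (1,4): δ = 20.77°  ✓
  (1,5): δ = 28.14°  ✓
  (2,3): δ = 112.30°  ·
  (2,4): δ = 53.08°  ✓
  (2,5): δ = 4.16°  ✓
  (3,4): δ = 120.78°  ·
  (3,5): δ = 71.87°  ·
  (4,5): δ = 131.09°  ·
antipodal pairs: 6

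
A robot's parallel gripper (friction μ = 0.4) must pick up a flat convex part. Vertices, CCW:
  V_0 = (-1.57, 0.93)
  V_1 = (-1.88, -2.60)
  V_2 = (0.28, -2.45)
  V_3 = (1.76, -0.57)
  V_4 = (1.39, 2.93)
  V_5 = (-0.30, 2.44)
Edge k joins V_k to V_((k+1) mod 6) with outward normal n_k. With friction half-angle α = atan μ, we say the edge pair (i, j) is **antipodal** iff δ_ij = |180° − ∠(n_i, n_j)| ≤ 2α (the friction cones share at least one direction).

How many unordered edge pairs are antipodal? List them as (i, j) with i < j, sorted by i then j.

α = atan 0.4 = 21.80°;  2α = 43.60°
n_0 = (-0.9962, +0.0875)
n_1 = (+0.0693, -0.9976)
n_2 = (+0.7857, -0.6186)
n_3 = (+0.9945, +0.1051)
n_4 = (-0.2785, +0.9604)
n_5 = (-0.7653, +0.6437)
  (0,1): δ = 81.01°  ·
  (0,2): δ = 33.19°  ✓
  (0,3): δ = 11.05°  ✓
  (0,4): δ = 111.19°  ·
  (0,5): δ = 144.95°  ·
  (1,2): δ = 132.18°  ·
  (1,3): δ = 87.94°  ·
  (1,4): δ = 12.20°  ✓
  (1,5): δ = 45.96°  ·
  (2,3): δ = 135.75°  ·
  (2,4): δ = 35.62°  ✓
  (2,5): δ = 1.85°  ✓
  (3,4): δ = 79.87°  ·
  (3,5): δ = 46.10°  ·
  (4,5): δ = 146.23°  ·
antipodal pairs: 5

count = 5; pairs: (0,2), (0,3), (1,4), (2,4), (2,5)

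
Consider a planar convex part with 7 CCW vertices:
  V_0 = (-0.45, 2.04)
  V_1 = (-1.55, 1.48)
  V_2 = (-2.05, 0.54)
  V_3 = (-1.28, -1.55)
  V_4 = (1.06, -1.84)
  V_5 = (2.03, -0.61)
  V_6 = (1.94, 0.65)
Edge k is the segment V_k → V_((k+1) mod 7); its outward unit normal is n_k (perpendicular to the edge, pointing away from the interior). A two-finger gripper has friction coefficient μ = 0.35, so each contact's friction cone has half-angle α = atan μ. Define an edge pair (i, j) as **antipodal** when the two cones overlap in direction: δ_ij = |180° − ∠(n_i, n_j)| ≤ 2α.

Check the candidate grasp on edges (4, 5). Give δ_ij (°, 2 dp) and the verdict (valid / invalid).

δ = 137.65°, invalid

α = atan 0.35 = 19.29°;  2α = 38.58°
edge 4: e_4 = (+0.97, +1.23);  n_4 = (+0.7852, -0.6192)
edge 5: e_5 = (-0.09, +1.26);  n_5 = (+0.9975, +0.0712)
∠(n_4, n_5) = 42.35°
δ = |180° − 42.35°| = 137.65°
137.65° > 2α = 38.58°  →  invalid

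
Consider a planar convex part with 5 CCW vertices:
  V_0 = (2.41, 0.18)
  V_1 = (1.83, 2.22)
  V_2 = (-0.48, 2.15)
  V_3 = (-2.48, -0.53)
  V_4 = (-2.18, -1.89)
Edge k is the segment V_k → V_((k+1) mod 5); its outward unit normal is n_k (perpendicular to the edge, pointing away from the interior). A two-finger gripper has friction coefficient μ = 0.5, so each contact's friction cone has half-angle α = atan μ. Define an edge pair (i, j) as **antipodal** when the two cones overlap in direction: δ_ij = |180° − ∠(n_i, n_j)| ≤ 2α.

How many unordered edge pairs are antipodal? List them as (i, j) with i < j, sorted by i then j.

α = atan 0.5 = 26.57°;  2α = 53.13°
n_0 = (+0.9619, +0.2735)
n_1 = (-0.0303, +0.9995)
n_2 = (-0.8014, +0.5981)
n_3 = (-0.9765, -0.2154)
n_4 = (+0.4111, -0.9116)
  (0,1): δ = 104.14°  ·
  (0,2): δ = 52.60°  ✓
  (0,3): δ = 3.43°  ✓
  (0,4): δ = 98.40°  ·
  (1,2): δ = 128.47°  ·
  (1,3): δ = 79.30°  ·
  (1,4): δ = 22.54°  ✓
  (2,3): δ = 130.83°  ·
  (2,4): δ = 28.99°  ✓
  (3,4): δ = 78.17°  ·
antipodal pairs: 4

count = 4; pairs: (0,2), (0,3), (1,4), (2,4)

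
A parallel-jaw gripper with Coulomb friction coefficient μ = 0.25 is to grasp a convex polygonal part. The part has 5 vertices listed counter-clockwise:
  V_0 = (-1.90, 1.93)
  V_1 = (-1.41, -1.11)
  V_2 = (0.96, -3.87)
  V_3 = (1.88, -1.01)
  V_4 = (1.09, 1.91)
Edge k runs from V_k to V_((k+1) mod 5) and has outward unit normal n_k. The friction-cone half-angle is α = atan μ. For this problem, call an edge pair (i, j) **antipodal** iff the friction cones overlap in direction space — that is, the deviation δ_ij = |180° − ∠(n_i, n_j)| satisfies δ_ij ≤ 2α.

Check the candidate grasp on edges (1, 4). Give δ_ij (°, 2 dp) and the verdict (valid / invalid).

δ = 48.96°, invalid

α = atan 0.25 = 14.04°;  2α = 28.07°
edge 1: e_1 = (+2.37, -2.76);  n_1 = (-0.7587, -0.6515)
edge 4: e_4 = (-2.99, +0.02);  n_4 = (+0.0067, +1.0000)
∠(n_1, n_4) = 131.04°
δ = |180° − 131.04°| = 48.96°
48.96° > 2α = 28.07°  →  invalid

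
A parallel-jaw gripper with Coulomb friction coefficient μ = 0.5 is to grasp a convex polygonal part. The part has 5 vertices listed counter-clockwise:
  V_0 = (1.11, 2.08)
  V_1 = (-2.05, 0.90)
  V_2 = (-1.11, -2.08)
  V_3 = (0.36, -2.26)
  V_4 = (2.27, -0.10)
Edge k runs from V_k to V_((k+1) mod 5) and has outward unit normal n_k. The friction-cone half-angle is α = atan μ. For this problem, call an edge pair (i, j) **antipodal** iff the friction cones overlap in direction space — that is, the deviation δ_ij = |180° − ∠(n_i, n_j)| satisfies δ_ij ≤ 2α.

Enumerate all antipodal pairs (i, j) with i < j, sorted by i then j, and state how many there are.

count = 3; pairs: (0,2), (0,3), (1,4)

α = atan 0.5 = 26.57°;  2α = 53.13°
n_0 = (-0.3498, +0.9368)
n_1 = (-0.9537, -0.3008)
n_2 = (-0.1215, -0.9926)
n_3 = (+0.7491, -0.6624)
n_4 = (+0.8828, +0.4697)
  (0,1): δ = 92.97°  ·
  (0,2): δ = 27.46°  ✓
  (0,3): δ = 28.04°  ✓
  (0,4): δ = 97.54°  ·
  (1,2): δ = 114.49°  ·
  (1,3): δ = 58.99°  ·
  (1,4): δ = 10.51°  ✓
  (2,3): δ = 124.50°  ·
  (2,4): δ = 55.00°  ·
  (3,4): δ = 110.50°  ·
antipodal pairs: 3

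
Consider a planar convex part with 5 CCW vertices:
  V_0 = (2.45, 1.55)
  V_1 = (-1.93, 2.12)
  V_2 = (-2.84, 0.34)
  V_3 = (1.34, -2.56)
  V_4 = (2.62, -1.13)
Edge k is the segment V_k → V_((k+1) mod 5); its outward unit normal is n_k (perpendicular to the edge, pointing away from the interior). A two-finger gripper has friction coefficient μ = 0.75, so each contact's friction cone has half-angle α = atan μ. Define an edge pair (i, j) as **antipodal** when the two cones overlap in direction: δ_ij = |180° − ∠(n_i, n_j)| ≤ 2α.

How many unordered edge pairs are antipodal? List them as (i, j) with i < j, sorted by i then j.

α = atan 0.75 = 36.87°;  2α = 73.74°
n_0 = (+0.1290, +0.9916)
n_1 = (-0.8904, +0.4552)
n_2 = (-0.5700, -0.8216)
n_3 = (+0.7451, -0.6669)
n_4 = (+0.9980, +0.0633)
  (0,1): δ = 109.66°  ·
  (0,2): δ = 27.34°  ✓
  (0,3): δ = 55.58°  ✓
  (0,4): δ = 101.04°  ·
  (1,2): δ = 97.67°  ·
  (1,3): δ = 14.75°  ✓
  (1,4): δ = 30.71°  ✓
  (2,3): δ = 97.08°  ·
  (2,4): δ = 51.62°  ✓
  (3,4): δ = 134.54°  ·
antipodal pairs: 5

count = 5; pairs: (0,2), (0,3), (1,3), (1,4), (2,4)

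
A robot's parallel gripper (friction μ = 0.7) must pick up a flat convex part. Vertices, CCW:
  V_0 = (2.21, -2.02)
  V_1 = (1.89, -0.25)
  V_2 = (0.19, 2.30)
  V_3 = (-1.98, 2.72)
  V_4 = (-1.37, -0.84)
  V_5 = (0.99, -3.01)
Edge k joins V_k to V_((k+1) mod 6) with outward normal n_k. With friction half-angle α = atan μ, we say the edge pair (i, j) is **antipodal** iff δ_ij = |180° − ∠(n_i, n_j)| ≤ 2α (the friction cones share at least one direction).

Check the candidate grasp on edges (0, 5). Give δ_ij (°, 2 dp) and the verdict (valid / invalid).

δ = 118.81°, invalid

α = atan 0.7 = 34.99°;  2α = 69.98°
edge 0: e_0 = (-0.32, +1.77);  n_0 = (+0.9840, +0.1779)
edge 5: e_5 = (+1.22, +0.99);  n_5 = (+0.6301, -0.7765)
∠(n_0, n_5) = 61.19°
δ = |180° − 61.19°| = 118.81°
118.81° > 2α = 69.98°  →  invalid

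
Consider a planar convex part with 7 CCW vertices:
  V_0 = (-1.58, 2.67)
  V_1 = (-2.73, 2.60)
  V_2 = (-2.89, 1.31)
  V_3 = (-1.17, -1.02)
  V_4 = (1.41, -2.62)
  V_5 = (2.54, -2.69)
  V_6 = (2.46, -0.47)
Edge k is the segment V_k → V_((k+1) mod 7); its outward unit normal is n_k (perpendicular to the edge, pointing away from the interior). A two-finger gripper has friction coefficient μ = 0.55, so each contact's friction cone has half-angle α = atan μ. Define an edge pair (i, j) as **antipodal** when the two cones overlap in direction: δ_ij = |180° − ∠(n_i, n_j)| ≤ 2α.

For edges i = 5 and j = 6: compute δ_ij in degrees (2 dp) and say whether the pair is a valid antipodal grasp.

α = atan 0.55 = 28.81°;  2α = 57.62°
edge 5: e_5 = (-0.08, +2.22);  n_5 = (+0.9994, +0.0360)
edge 6: e_6 = (-4.04, +3.14);  n_6 = (+0.6137, +0.7896)
∠(n_5, n_6) = 50.08°
δ = |180° − 50.08°| = 129.92°
129.92° > 2α = 57.62°  →  invalid

δ = 129.92°, invalid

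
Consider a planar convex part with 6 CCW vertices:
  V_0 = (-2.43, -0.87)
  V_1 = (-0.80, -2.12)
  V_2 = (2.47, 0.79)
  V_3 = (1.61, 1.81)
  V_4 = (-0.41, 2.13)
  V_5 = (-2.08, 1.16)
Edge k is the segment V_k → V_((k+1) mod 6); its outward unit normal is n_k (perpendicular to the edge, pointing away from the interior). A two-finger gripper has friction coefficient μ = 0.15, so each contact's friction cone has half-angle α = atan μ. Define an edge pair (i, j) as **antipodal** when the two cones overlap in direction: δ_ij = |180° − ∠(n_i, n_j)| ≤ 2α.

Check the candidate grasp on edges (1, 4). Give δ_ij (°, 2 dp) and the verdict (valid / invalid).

α = atan 0.15 = 8.53°;  2α = 17.06°
edge 1: e_1 = (+3.27, +2.91);  n_1 = (+0.6648, -0.7470)
edge 4: e_4 = (-1.67, -0.97);  n_4 = (-0.5023, +0.8647)
∠(n_1, n_4) = 168.48°
δ = |180° − 168.48°| = 11.52°
11.52° ≤ 2α = 17.06°  →  valid

δ = 11.52°, valid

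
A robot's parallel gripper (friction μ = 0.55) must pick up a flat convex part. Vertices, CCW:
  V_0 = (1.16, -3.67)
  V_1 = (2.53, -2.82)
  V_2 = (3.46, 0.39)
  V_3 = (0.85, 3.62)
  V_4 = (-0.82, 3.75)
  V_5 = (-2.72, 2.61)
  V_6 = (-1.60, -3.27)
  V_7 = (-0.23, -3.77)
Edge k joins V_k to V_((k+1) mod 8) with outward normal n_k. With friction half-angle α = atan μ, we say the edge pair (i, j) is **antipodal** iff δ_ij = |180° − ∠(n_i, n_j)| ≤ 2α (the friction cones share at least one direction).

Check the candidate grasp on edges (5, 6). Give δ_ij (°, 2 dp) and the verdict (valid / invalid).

δ = 120.83°, invalid

α = atan 0.55 = 28.81°;  2α = 57.62°
edge 5: e_5 = (+1.12, -5.88);  n_5 = (-0.9823, -0.1871)
edge 6: e_6 = (+1.37, -0.50);  n_6 = (-0.3428, -0.9394)
∠(n_5, n_6) = 59.17°
δ = |180° − 59.17°| = 120.83°
120.83° > 2α = 57.62°  →  invalid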